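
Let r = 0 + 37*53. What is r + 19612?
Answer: 21573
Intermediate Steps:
r = 1961 (r = 0 + 1961 = 1961)
r + 19612 = 1961 + 19612 = 21573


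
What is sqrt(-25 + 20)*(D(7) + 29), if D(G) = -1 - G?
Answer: 21*I*sqrt(5) ≈ 46.957*I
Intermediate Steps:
sqrt(-25 + 20)*(D(7) + 29) = sqrt(-25 + 20)*((-1 - 1*7) + 29) = sqrt(-5)*((-1 - 7) + 29) = (I*sqrt(5))*(-8 + 29) = (I*sqrt(5))*21 = 21*I*sqrt(5)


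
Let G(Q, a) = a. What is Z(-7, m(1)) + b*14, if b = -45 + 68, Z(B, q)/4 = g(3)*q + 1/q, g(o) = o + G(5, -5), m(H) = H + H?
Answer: 308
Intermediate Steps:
m(H) = 2*H
g(o) = -5 + o (g(o) = o - 5 = -5 + o)
Z(B, q) = -8*q + 4/q (Z(B, q) = 4*((-5 + 3)*q + 1/q) = 4*(-2*q + 1/q) = 4*(1/q - 2*q) = -8*q + 4/q)
b = 23
Z(-7, m(1)) + b*14 = (-16 + 4/((2*1))) + 23*14 = (-8*2 + 4/2) + 322 = (-16 + 4*(½)) + 322 = (-16 + 2) + 322 = -14 + 322 = 308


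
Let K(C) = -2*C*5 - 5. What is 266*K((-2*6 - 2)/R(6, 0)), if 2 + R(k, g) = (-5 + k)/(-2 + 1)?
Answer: -41230/3 ≈ -13743.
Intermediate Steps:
R(k, g) = 3 - k (R(k, g) = -2 + (-5 + k)/(-2 + 1) = -2 + (-5 + k)/(-1) = -2 + (-5 + k)*(-1) = -2 + (5 - k) = 3 - k)
K(C) = -5 - 10*C (K(C) = -10*C - 5 = -5 - 10*C)
266*K((-2*6 - 2)/R(6, 0)) = 266*(-5 - 10*(-2*6 - 2)/(3 - 1*6)) = 266*(-5 - 10*(-12 - 2)/(3 - 6)) = 266*(-5 - (-140)/(-3)) = 266*(-5 - (-140)*(-1)/3) = 266*(-5 - 10*14/3) = 266*(-5 - 140/3) = 266*(-155/3) = -41230/3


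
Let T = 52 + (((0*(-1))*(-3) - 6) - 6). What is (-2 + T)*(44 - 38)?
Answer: 228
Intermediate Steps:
T = 40 (T = 52 + ((0*(-3) - 6) - 6) = 52 + ((0 - 6) - 6) = 52 + (-6 - 6) = 52 - 12 = 40)
(-2 + T)*(44 - 38) = (-2 + 40)*(44 - 38) = 38*6 = 228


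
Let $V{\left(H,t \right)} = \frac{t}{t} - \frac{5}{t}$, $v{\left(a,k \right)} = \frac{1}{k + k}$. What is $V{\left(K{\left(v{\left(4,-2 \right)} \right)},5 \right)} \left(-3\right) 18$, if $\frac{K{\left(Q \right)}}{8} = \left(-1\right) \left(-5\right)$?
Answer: $0$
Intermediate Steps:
$v{\left(a,k \right)} = \frac{1}{2 k}$
$K{\left(Q \right)} = 40$ ($K{\left(Q \right)} = 8 \left(\left(-1\right) \left(-5\right)\right) = 8 \cdot 5 = 40$)
$V{\left(H,t \right)} = 1 - \frac{5}{t}$
$V{\left(K{\left(v{\left(4,-2 \right)} \right)},5 \right)} \left(-3\right) 18 = \frac{-5 + 5}{5} \left(-3\right) 18 = \frac{1}{5} \cdot 0 \left(-3\right) 18 = 0 \left(-3\right) 18 = 0 \cdot 18 = 0$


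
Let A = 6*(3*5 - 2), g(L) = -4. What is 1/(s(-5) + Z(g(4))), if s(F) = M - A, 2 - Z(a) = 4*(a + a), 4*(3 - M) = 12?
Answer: -1/44 ≈ -0.022727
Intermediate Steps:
M = 0 (M = 3 - ¼*12 = 3 - 3 = 0)
Z(a) = 2 - 8*a (Z(a) = 2 - 4*(a + a) = 2 - 4*2*a = 2 - 8*a)
A = 78 (A = 6*(15 - 2) = 6*13 = 78)
s(F) = -78 (s(F) = 0 - 1*78 = 0 - 78 = -78)
1/(s(-5) + Z(g(4))) = 1/(-78 + (2 - 8*(-4))) = 1/(-78 + (2 + 32)) = 1/(-78 + 34) = 1/(-44) = -1/44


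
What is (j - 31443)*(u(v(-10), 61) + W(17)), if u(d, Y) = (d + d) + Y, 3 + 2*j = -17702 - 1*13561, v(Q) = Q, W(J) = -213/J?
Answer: -22784784/17 ≈ -1.3403e+6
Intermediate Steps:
j = -15633 (j = -3/2 + (-17702 - 1*13561)/2 = -3/2 + (-17702 - 13561)/2 = -3/2 + (½)*(-31263) = -3/2 - 31263/2 = -15633)
u(d, Y) = Y + 2*d (u(d, Y) = 2*d + Y = Y + 2*d)
(j - 31443)*(u(v(-10), 61) + W(17)) = (-15633 - 31443)*((61 + 2*(-10)) - 213/17) = -47076*((61 - 20) - 213*1/17) = -47076*(41 - 213/17) = -47076*484/17 = -22784784/17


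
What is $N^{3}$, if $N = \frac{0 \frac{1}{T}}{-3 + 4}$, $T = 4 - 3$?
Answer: $0$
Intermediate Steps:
$T = 1$
$N = 0$ ($N = \frac{0 \cdot 1^{-1}}{-3 + 4} = \frac{0 \cdot 1}{1} = 1 \cdot 0 = 0$)
$N^{3} = 0^{3} = 0$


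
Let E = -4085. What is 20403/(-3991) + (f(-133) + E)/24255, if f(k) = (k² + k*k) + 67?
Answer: -1509049/395109 ≈ -3.8193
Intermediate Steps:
f(k) = 67 + 2*k² (f(k) = (k² + k²) + 67 = 2*k² + 67 = 67 + 2*k²)
20403/(-3991) + (f(-133) + E)/24255 = 20403/(-3991) + ((67 + 2*(-133)²) - 4085)/24255 = 20403*(-1/3991) + ((67 + 2*17689) - 4085)*(1/24255) = -20403/3991 + ((67 + 35378) - 4085)*(1/24255) = -20403/3991 + (35445 - 4085)*(1/24255) = -20403/3991 + 31360*(1/24255) = -20403/3991 + 128/99 = -1509049/395109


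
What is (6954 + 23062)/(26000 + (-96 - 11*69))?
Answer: 30016/25145 ≈ 1.1937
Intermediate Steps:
(6954 + 23062)/(26000 + (-96 - 11*69)) = 30016/(26000 + (-96 - 759)) = 30016/(26000 - 855) = 30016/25145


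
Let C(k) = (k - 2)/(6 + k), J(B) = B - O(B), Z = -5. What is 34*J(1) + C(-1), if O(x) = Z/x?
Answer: 1017/5 ≈ 203.40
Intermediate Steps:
O(x) = -5/x
J(B) = B + 5/B (J(B) = B - (-5)/B = B + 5/B)
C(k) = (-2 + k)/(6 + k)
34*J(1) + C(-1) = 34*(1 + 5/1) + (-2 - 1)/(6 - 1) = 34*(1 + 5*1) - 3/5 = 34*(1 + 5) + (⅕)*(-3) = 34*6 - ⅗ = 204 - ⅗ = 1017/5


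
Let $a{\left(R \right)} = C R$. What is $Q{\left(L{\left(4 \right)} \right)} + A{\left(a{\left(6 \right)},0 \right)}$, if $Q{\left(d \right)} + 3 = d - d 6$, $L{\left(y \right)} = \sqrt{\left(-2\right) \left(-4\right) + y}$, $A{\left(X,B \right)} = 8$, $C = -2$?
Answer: $5 - 10 \sqrt{3} \approx -12.321$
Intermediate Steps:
$a{\left(R \right)} = - 2 R$
$L{\left(y \right)} = \sqrt{8 + y}$
$Q{\left(d \right)} = -3 - 5 d$ ($Q{\left(d \right)} = -3 + \left(d - d 6\right) = -3 + \left(d - 6 d\right) = -3 - 5 d$)
$Q{\left(L{\left(4 \right)} \right)} + A{\left(a{\left(6 \right)},0 \right)} = \left(-3 - 5 \sqrt{8 + 4}\right) + 8 = \left(-3 - 5 \sqrt{12}\right) + 8 = \left(-3 - 5 \cdot 2 \sqrt{3}\right) + 8 = \left(-3 - 10 \sqrt{3}\right) + 8 = 5 - 10 \sqrt{3}$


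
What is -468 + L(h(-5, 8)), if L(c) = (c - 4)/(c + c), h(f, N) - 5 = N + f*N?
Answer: -25241/54 ≈ -467.43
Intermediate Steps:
h(f, N) = 5 + N + N*f (h(f, N) = 5 + (N + f*N) = 5 + (N + N*f) = 5 + N + N*f)
L(c) = (-4 + c)/(2*c) (L(c) = (-4 + c)/((2*c)) = (-4 + c)*(1/(2*c)) = (-4 + c)/(2*c))
-468 + L(h(-5, 8)) = -468 + (-4 + (5 + 8 + 8*(-5)))/(2*(5 + 8 + 8*(-5))) = -468 + (-4 + (5 + 8 - 40))/(2*(5 + 8 - 40)) = -468 + (½)*(-4 - 27)/(-27) = -468 + (½)*(-1/27)*(-31) = -468 + 31/54 = -25241/54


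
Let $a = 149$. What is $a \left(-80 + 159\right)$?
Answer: $11771$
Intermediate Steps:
$a \left(-80 + 159\right) = 149 \left(-80 + 159\right) = 149 \cdot 79 = 11771$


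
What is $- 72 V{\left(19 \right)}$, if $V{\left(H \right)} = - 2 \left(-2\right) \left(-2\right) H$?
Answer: $10944$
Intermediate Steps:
$V{\left(H \right)} = - 8 H$ ($V{\left(H \right)} = - 2 \cdot 4 H = - 8 H$)
$- 72 V{\left(19 \right)} = - 72 \left(\left(-8\right) 19\right) = \left(-72\right) \left(-152\right) = 10944$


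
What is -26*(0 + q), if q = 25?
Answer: -650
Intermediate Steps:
-26*(0 + q) = -26*(0 + 25) = -26*25 = -650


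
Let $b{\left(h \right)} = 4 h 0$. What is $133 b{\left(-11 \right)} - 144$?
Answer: $-144$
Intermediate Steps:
$b{\left(h \right)} = 0$
$133 b{\left(-11 \right)} - 144 = 133 \cdot 0 - 144 = 0 - 144 = -144$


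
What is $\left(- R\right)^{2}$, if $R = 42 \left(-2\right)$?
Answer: $7056$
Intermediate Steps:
$R = -84$
$\left(- R\right)^{2} = \left(\left(-1\right) \left(-84\right)\right)^{2} = 84^{2} = 7056$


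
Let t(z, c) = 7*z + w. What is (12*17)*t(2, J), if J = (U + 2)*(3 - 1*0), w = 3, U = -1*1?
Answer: 3468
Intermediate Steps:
U = -1
J = 3 (J = (-1 + 2)*(3 - 1*0) = 1*(3 + 0) = 1*3 = 3)
t(z, c) = 3 + 7*z (t(z, c) = 7*z + 3 = 3 + 7*z)
(12*17)*t(2, J) = (12*17)*(3 + 7*2) = 204*(3 + 14) = 204*17 = 3468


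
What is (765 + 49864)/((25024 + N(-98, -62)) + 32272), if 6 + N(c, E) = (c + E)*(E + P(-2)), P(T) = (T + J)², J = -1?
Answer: 50629/65770 ≈ 0.76979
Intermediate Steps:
P(T) = (-1 + T)² (P(T) = (T - 1)² = (-1 + T)²)
N(c, E) = -6 + (9 + E)*(E + c) (N(c, E) = -6 + (c + E)*(E + (-1 - 2)²) = -6 + (E + c)*(E + (-3)²) = -6 + (E + c)*(E + 9) = -6 + (E + c)*(9 + E) = -6 + (9 + E)*(E + c))
(765 + 49864)/((25024 + N(-98, -62)) + 32272) = (765 + 49864)/((25024 + (-6 + (-62)² + 9*(-62) + 9*(-98) - 62*(-98))) + 32272) = 50629/((25024 + (-6 + 3844 - 558 - 882 + 6076)) + 32272) = 50629/((25024 + 8474) + 32272) = 50629/(33498 + 32272) = 50629/65770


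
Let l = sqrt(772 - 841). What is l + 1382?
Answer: 1382 + I*sqrt(69) ≈ 1382.0 + 8.3066*I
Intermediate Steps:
l = I*sqrt(69) (l = sqrt(-69) = I*sqrt(69) ≈ 8.3066*I)
l + 1382 = I*sqrt(69) + 1382 = 1382 + I*sqrt(69)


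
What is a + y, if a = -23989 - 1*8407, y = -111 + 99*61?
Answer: -26468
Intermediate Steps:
y = 5928 (y = -111 + 6039 = 5928)
a = -32396 (a = -23989 - 8407 = -32396)
a + y = -32396 + 5928 = -26468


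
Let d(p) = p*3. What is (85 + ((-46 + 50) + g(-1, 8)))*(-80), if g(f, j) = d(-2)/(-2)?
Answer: -7360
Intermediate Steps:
d(p) = 3*p
g(f, j) = 3 (g(f, j) = (3*(-2))/(-2) = -6*(-1/2) = 3)
(85 + ((-46 + 50) + g(-1, 8)))*(-80) = (85 + ((-46 + 50) + 3))*(-80) = (85 + (4 + 3))*(-80) = (85 + 7)*(-80) = 92*(-80) = -7360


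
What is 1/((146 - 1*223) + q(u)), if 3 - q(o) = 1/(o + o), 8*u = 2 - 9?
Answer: -7/514 ≈ -0.013619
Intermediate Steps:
u = -7/8 (u = (2 - 9)/8 = (1/8)*(-7) = -7/8 ≈ -0.87500)
q(o) = 3 - 1/(2*o) (q(o) = 3 - 1/(o + o) = 3 - 1/(2*o))
1/((146 - 1*223) + q(u)) = 1/((146 - 1*223) + (3 - 1/(2*(-7/8)))) = 1/((146 - 223) + (3 - 1/2*(-8/7))) = 1/(-77 + (3 + 4/7)) = 1/(-77 + 25/7) = 1/(-514/7) = -7/514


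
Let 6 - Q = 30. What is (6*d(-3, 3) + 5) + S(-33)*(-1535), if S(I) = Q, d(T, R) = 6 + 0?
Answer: 36881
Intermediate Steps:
d(T, R) = 6
Q = -24 (Q = 6 - 1*30 = 6 - 30 = -24)
S(I) = -24
(6*d(-3, 3) + 5) + S(-33)*(-1535) = (6*6 + 5) - 24*(-1535) = (36 + 5) + 36840 = 41 + 36840 = 36881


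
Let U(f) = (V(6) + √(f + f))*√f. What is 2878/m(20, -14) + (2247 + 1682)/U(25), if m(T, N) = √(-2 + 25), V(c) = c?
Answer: -11787/35 + 2878*√23/23 + 3929*√2/14 ≈ 660.22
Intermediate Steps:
m(T, N) = √23
U(f) = √f*(6 + √2*√f) (U(f) = (6 + √(f + f))*√f = (6 + √(2*f))*√f = (6 + √2*√f)*√f = √f*(6 + √2*√f))
2878/m(20, -14) + (2247 + 1682)/U(25) = 2878/(√23) + (2247 + 1682)/(6*√25 + 25*√2) = 2878*(√23/23) + 3929/(6*5 + 25*√2) = 2878*√23/23 + 3929/(30 + 25*√2) = 3929/(30 + 25*√2) + 2878*√23/23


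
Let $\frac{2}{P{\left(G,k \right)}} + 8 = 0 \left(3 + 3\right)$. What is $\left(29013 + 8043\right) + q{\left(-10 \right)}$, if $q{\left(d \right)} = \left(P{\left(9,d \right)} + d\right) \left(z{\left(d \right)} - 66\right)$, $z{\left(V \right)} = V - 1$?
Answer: $\frac{151381}{4} \approx 37845.0$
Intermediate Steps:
$z{\left(V \right)} = -1 + V$
$P{\left(G,k \right)} = - \frac{1}{4}$ ($P{\left(G,k \right)} = \frac{2}{-8 + 0 \left(3 + 3\right)} = \frac{2}{-8 + 0 \cdot 6} = \frac{2}{-8 + 0} = \frac{2}{-8} = 2 \left(- \frac{1}{8}\right) = - \frac{1}{4}$)
$q{\left(d \right)} = \left(-67 + d\right) \left(- \frac{1}{4} + d\right)$ ($q{\left(d \right)} = \left(- \frac{1}{4} + d\right) \left(\left(-1 + d\right) - 66\right) = \left(- \frac{1}{4} + d\right) \left(-67 + d\right) = \left(-67 + d\right) \left(- \frac{1}{4} + d\right)$)
$\left(29013 + 8043\right) + q{\left(-10 \right)} = \left(29013 + 8043\right) + \left(\frac{67}{4} + \left(-10\right)^{2} - - \frac{1345}{2}\right) = 37056 + \left(\frac{67}{4} + 100 + \frac{1345}{2}\right) = 37056 + \frac{3157}{4} = \frac{151381}{4}$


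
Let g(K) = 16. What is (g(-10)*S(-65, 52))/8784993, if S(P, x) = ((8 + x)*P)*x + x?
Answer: -463424/1254999 ≈ -0.36926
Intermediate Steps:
S(P, x) = x + P*x*(8 + x) (S(P, x) = (P*(8 + x))*x + x = P*x*(8 + x) + x = x + P*x*(8 + x))
(g(-10)*S(-65, 52))/8784993 = (16*(52*(1 + 8*(-65) - 65*52)))/8784993 = (16*(52*(1 - 520 - 3380)))*(1/8784993) = (16*(52*(-3899)))*(1/8784993) = (16*(-202748))*(1/8784993) = -3243968*1/8784993 = -463424/1254999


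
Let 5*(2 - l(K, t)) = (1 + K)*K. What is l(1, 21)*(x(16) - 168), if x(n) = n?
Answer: -1216/5 ≈ -243.20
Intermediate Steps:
l(K, t) = 2 - K*(1 + K)/5 (l(K, t) = 2 - (1 + K)*K/5 = 2 - K*(1 + K)/5)
l(1, 21)*(x(16) - 168) = (2 - ⅕*1 - ⅕*1²)*(16 - 168) = (2 - ⅕ - ⅕*1)*(-152) = (2 - ⅕ - ⅕)*(-152) = (8/5)*(-152) = -1216/5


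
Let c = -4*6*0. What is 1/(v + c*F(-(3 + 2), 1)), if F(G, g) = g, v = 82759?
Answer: 1/82759 ≈ 1.2083e-5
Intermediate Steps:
c = 0 (c = -24*0 = 0)
1/(v + c*F(-(3 + 2), 1)) = 1/(82759 + 0*1) = 1/(82759 + 0) = 1/82759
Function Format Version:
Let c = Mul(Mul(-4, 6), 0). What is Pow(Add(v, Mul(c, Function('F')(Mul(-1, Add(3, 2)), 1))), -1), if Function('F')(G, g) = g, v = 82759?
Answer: Rational(1, 82759) ≈ 1.2083e-5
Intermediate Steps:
c = 0 (c = Mul(-24, 0) = 0)
Pow(Add(v, Mul(c, Function('F')(Mul(-1, Add(3, 2)), 1))), -1) = Pow(Add(82759, Mul(0, 1)), -1) = Pow(Add(82759, 0), -1) = Pow(82759, -1) = Rational(1, 82759)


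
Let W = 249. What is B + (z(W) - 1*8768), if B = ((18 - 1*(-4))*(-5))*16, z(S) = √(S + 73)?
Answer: -10528 + √322 ≈ -10510.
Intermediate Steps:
z(S) = √(73 + S)
B = -1760 (B = ((18 + 4)*(-5))*16 = (22*(-5))*16 = -110*16 = -1760)
B + (z(W) - 1*8768) = -1760 + (√(73 + 249) - 1*8768) = -1760 + (√322 - 8768) = -1760 + (-8768 + √322) = -10528 + √322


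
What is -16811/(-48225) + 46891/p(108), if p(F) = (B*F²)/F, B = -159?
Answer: -657546661/276039900 ≈ -2.3821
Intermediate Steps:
p(F) = -159*F (p(F) = (-159*F²)/F = -159*F)
-16811/(-48225) + 46891/p(108) = -16811/(-48225) + 46891/((-159*108)) = -16811*(-1/48225) + 46891/(-17172) = 16811/48225 + 46891*(-1/17172) = 16811/48225 - 46891/17172 = -657546661/276039900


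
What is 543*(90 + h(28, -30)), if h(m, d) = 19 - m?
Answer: 43983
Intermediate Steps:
543*(90 + h(28, -30)) = 543*(90 + (19 - 1*28)) = 543*(90 + (19 - 28)) = 543*(90 - 9) = 543*81 = 43983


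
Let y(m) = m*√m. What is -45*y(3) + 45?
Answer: 45 - 135*√3 ≈ -188.83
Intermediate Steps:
y(m) = m^(3/2)
-45*y(3) + 45 = -135*√3 + 45 = 45 - 135*√3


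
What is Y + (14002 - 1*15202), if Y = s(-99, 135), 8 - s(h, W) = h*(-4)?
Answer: -1588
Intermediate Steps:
s(h, W) = 8 + 4*h (s(h, W) = 8 - h*(-4) = 8 - (-4)*h = 8 + 4*h)
Y = -388 (Y = 8 + 4*(-99) = 8 - 396 = -388)
Y + (14002 - 1*15202) = -388 + (14002 - 1*15202) = -388 + (14002 - 15202) = -388 - 1200 = -1588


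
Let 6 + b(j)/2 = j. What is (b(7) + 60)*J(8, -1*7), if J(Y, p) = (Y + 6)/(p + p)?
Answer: -62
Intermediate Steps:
b(j) = -12 + 2*j
J(Y, p) = (6 + Y)/(2*p) (J(Y, p) = (6 + Y)/((2*p)) = (6 + Y)*(1/(2*p)) = (6 + Y)/(2*p))
(b(7) + 60)*J(8, -1*7) = ((-12 + 2*7) + 60)*((6 + 8)/(2*((-1*7)))) = ((-12 + 14) + 60)*((½)*14/(-7)) = (2 + 60)*((½)*(-⅐)*14) = 62*(-1) = -62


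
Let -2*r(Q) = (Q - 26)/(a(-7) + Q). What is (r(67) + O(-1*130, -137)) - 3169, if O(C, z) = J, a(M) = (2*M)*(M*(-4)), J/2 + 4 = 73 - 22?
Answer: -1998709/650 ≈ -3074.9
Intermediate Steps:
J = 94 (J = -8 + 2*(73 - 22) = -8 + 2*51 = -8 + 102 = 94)
a(M) = -8*M² (a(M) = (2*M)*(-4*M) = -8*M²)
r(Q) = -(-26 + Q)/(2*(-392 + Q)) (r(Q) = -(Q - 26)/(2*(-8*(-7)² + Q)) = -(-26 + Q)/(2*(-8*49 + Q)) = -(-26 + Q)/(2*(-392 + Q)))
O(C, z) = 94
(r(67) + O(-1*130, -137)) - 3169 = ((26 - 1*67)/(2*(-392 + 67)) + 94) - 3169 = ((½)*(26 - 67)/(-325) + 94) - 3169 = ((½)*(-1/325)*(-41) + 94) - 3169 = (41/650 + 94) - 3169 = 61141/650 - 3169 = -1998709/650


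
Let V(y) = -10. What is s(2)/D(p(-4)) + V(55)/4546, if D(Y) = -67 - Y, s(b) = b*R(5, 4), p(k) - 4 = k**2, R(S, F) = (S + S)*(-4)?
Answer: 181405/197751 ≈ 0.91734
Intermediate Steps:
R(S, F) = -8*S (R(S, F) = (2*S)*(-4) = -8*S)
p(k) = 4 + k**2
s(b) = -40*b (s(b) = b*(-8*5) = b*(-40) = -40*b)
s(2)/D(p(-4)) + V(55)/4546 = (-40*2)/(-67 - (4 + (-4)**2)) - 10/4546 = -80/(-67 - (4 + 16)) - 10*1/4546 = -80/(-67 - 1*20) - 5/2273 = -80/(-67 - 20) - 5/2273 = -80/(-87) - 5/2273 = -80*(-1/87) - 5/2273 = 80/87 - 5/2273 = 181405/197751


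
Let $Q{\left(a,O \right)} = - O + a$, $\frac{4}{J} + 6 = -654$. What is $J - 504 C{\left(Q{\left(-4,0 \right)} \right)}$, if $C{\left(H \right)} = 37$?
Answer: $- \frac{3076921}{165} \approx -18648.0$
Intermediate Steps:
$J = - \frac{1}{165}$ ($J = \frac{4}{-6 - 654} = \frac{4}{-660} = 4 \left(- \frac{1}{660}\right) = - \frac{1}{165} \approx -0.0060606$)
$Q{\left(a,O \right)} = a - O$
$J - 504 C{\left(Q{\left(-4,0 \right)} \right)} = - \frac{1}{165} - 18648 = - \frac{3076921}{165}$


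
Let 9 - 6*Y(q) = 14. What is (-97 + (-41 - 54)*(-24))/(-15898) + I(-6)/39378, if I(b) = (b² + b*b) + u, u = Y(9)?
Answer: -254492299/1878094332 ≈ -0.13551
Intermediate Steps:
Y(q) = -⅚ (Y(q) = 3/2 - ⅙*14 = 3/2 - 7/3 = -⅚)
u = -⅚ ≈ -0.83333
I(b) = -⅚ + 2*b² (I(b) = (b² + b*b) - ⅚ = (b² + b²) - ⅚ = 2*b² - ⅚ = -⅚ + 2*b²)
(-97 + (-41 - 54)*(-24))/(-15898) + I(-6)/39378 = (-97 + (-41 - 54)*(-24))/(-15898) + (-⅚ + 2*(-6)²)/39378 = (-97 - 95*(-24))*(-1/15898) + (-⅚ + 2*36)*(1/39378) = (-97 + 2280)*(-1/15898) + (-⅚ + 72)*(1/39378) = 2183*(-1/15898) + (427/6)*(1/39378) = -2183/15898 + 427/236268 = -254492299/1878094332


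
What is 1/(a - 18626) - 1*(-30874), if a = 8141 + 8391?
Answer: 64650155/2094 ≈ 30874.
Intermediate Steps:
a = 16532
1/(a - 18626) - 1*(-30874) = 1/(16532 - 18626) - 1*(-30874) = 1/(-2094) + 30874 = -1/2094 + 30874 = 64650155/2094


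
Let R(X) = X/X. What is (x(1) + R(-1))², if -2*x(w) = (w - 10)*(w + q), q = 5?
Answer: 784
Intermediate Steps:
R(X) = 1
x(w) = -(-10 + w)*(5 + w)/2 (x(w) = -(w - 10)*(w + 5)/2 = -(-10 + w)*(5 + w)/2)
(x(1) + R(-1))² = ((25 - ½*1² + (5/2)*1) + 1)² = ((25 - ½*1 + 5/2) + 1)² = ((25 - ½ + 5/2) + 1)² = (27 + 1)² = 28² = 784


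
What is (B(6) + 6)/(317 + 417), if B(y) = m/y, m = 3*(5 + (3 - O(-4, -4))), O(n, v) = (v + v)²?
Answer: -11/367 ≈ -0.029973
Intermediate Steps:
O(n, v) = 4*v² (O(n, v) = (2*v)² = 4*v²)
m = -168 (m = 3*(5 + (3 - 4*(-4)²)) = 3*(5 + (3 - 4*16)) = 3*(5 + (3 - 1*64)) = 3*(5 + (3 - 64)) = 3*(5 - 61) = 3*(-56) = -168)
B(y) = -168/y
(B(6) + 6)/(317 + 417) = (-168/6 + 6)/(317 + 417) = (-168*⅙ + 6)/734 = (-28 + 6)*(1/734) = -22*1/734 = -11/367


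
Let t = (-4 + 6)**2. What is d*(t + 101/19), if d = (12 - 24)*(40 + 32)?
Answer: -152928/19 ≈ -8048.8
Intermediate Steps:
d = -864 (d = -12*72 = -864)
t = 4 (t = 2**2 = 4)
d*(t + 101/19) = -864*(4 + 101/19) = -864*177/19 = -152928/19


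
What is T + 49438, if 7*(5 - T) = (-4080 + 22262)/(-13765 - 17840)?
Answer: 10938540287/221235 ≈ 49443.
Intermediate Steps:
T = 1124357/221235 (T = 5 - (-4080 + 22262)/(7*(-13765 - 17840)) = 5 - 18182/(7*(-31605)) = 5 - 18182*(-1)/(7*31605) = 5 - ⅐*(-18182/31605) = 5 + 18182/221235 = 1124357/221235 ≈ 5.0822)
T + 49438 = 1124357/221235 + 49438 = 10938540287/221235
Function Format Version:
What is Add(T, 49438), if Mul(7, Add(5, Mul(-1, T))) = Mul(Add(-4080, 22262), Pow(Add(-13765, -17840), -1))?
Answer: Rational(10938540287, 221235) ≈ 49443.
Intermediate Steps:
T = Rational(1124357, 221235) (T = Add(5, Mul(Rational(-1, 7), Mul(Add(-4080, 22262), Pow(Add(-13765, -17840), -1)))) = Add(5, Mul(Rational(-1, 7), Mul(18182, Pow(-31605, -1)))) = Add(5, Mul(Rational(-1, 7), Mul(18182, Rational(-1, 31605)))) = Add(5, Mul(Rational(-1, 7), Rational(-18182, 31605))) = Add(5, Rational(18182, 221235)) = Rational(1124357, 221235) ≈ 5.0822)
Add(T, 49438) = Add(Rational(1124357, 221235), 49438) = Rational(10938540287, 221235)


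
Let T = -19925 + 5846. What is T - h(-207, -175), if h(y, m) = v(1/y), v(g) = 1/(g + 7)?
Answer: -20386599/1448 ≈ -14079.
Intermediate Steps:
T = -14079
v(g) = 1/(7 + g)
h(y, m) = 1/(7 + 1/y)
T - h(-207, -175) = -14079 - (-207)/(1 + 7*(-207)) = -14079 - (-207)/(1 - 1449) = -14079 - (-207)/(-1448) = -14079 - (-207)*(-1)/1448 = -14079 - 1*207/1448 = -14079 - 207/1448 = -20386599/1448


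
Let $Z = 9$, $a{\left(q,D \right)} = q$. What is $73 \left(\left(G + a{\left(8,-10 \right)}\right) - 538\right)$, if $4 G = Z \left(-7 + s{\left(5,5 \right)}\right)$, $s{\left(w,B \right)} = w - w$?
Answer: $- \frac{159359}{4} \approx -39840.0$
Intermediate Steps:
$s{\left(w,B \right)} = 0$
$G = - \frac{63}{4}$ ($G = \frac{9 \left(-7 + 0\right)}{4} = \frac{9 \left(-7\right)}{4} = \frac{1}{4} \left(-63\right) = - \frac{63}{4} \approx -15.75$)
$73 \left(\left(G + a{\left(8,-10 \right)}\right) - 538\right) = 73 \left(\left(- \frac{63}{4} + 8\right) - 538\right) = 73 \left(- \frac{31}{4} - 538\right) = 73 \left(- \frac{2183}{4}\right) = - \frac{159359}{4}$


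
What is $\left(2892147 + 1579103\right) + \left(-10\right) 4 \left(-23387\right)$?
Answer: $5406730$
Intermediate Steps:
$\left(2892147 + 1579103\right) + \left(-10\right) 4 \left(-23387\right) = 4471250 - -935480 = 4471250 + 935480 = 5406730$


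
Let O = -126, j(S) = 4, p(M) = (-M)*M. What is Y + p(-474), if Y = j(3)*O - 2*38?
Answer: -225256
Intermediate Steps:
p(M) = -M²
Y = -580 (Y = 4*(-126) - 2*38 = -504 - 76 = -580)
Y + p(-474) = -580 - 1*(-474)² = -580 - 1*224676 = -580 - 224676 = -225256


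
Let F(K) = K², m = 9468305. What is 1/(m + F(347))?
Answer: 1/9588714 ≈ 1.0429e-7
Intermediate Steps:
1/(m + F(347)) = 1/(9468305 + 347²) = 1/(9468305 + 120409) = 1/9588714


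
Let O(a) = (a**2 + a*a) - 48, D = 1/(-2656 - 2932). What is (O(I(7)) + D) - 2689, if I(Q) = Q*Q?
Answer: 11539219/5588 ≈ 2065.0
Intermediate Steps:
I(Q) = Q**2
D = -1/5588 (D = 1/(-5588) = -1/5588 ≈ -0.00017895)
O(a) = -48 + 2*a**2 (O(a) = (a**2 + a**2) - 48 = 2*a**2 - 48 = -48 + 2*a**2)
(O(I(7)) + D) - 2689 = ((-48 + 2*(7**2)**2) - 1/5588) - 2689 = ((-48 + 2*49**2) - 1/5588) - 2689 = ((-48 + 2*2401) - 1/5588) - 2689 = ((-48 + 4802) - 1/5588) - 2689 = (4754 - 1/5588) - 2689 = 26565351/5588 - 2689 = 11539219/5588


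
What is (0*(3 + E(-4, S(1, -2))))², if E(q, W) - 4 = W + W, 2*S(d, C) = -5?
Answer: 0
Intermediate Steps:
S(d, C) = -5/2 (S(d, C) = (½)*(-5) = -5/2)
E(q, W) = 4 + 2*W (E(q, W) = 4 + (W + W) = 4 + 2*W)
(0*(3 + E(-4, S(1, -2))))² = (0*(3 + (4 + 2*(-5/2))))² = (0*(3 + (4 - 5)))² = (0*(3 - 1))² = (0*2)² = 0² = 0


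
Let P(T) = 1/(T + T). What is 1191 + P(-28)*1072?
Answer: 8203/7 ≈ 1171.9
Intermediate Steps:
P(T) = 1/(2*T)
1191 + P(-28)*1072 = 1191 + ((½)/(-28))*1072 = 1191 + ((½)*(-1/28))*1072 = 1191 - 1/56*1072 = 1191 - 134/7 = 8203/7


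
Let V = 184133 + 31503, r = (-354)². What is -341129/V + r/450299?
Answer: -126587406595/97100675164 ≈ -1.3037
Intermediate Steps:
r = 125316
V = 215636
-341129/V + r/450299 = -341129/215636 + 125316/450299 = -126587406595/97100675164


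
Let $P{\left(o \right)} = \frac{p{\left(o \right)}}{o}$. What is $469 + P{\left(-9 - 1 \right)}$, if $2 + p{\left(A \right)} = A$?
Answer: $\frac{2351}{5} \approx 470.2$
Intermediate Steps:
$p{\left(A \right)} = -2 + A$
$P{\left(o \right)} = \frac{-2 + o}{o}$
$469 + P{\left(-9 - 1 \right)} = 469 + \frac{-2 - 10}{-9 - 1} = 469 + \frac{-2 - 10}{-10} = 469 - - \frac{6}{5} = 469 + \frac{6}{5} = \frac{2351}{5}$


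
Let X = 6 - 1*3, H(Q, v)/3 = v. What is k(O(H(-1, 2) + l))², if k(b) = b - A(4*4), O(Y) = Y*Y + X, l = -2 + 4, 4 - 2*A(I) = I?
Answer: 5329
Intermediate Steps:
H(Q, v) = 3*v
A(I) = 2 - I/2
X = 3 (X = 6 - 3 = 3)
l = 2
O(Y) = 3 + Y² (O(Y) = Y*Y + 3 = Y² + 3 = 3 + Y²)
k(b) = 6 + b (k(b) = b - (2 - 2*4) = b - (2 - ½*16) = b - (2 - 8) = b - 1*(-6) = b + 6 = 6 + b)
k(O(H(-1, 2) + l))² = (6 + (3 + (3*2 + 2)²))² = (6 + (3 + (6 + 2)²))² = (6 + (3 + 8²))² = (6 + (3 + 64))² = (6 + 67)² = 73² = 5329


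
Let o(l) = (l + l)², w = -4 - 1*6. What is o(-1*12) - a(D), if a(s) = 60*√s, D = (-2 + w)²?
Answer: -144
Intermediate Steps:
w = -10 (w = -4 - 6 = -10)
D = 144 (D = (-2 - 10)² = (-12)² = 144)
o(l) = 4*l² (o(l) = (2*l)² = 4*l²)
o(-1*12) - a(D) = 4*(-1*12)² - 60*√144 = 4*(-12)² - 60*12 = 4*144 - 1*720 = 576 - 720 = -144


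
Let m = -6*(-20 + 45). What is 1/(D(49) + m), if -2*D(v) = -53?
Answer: -2/247 ≈ -0.0080972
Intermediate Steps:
D(v) = 53/2 (D(v) = -½*(-53) = 53/2)
m = -150 (m = -6*25 = -150)
1/(D(49) + m) = 1/(53/2 - 150) = 1/(-247/2) = -2/247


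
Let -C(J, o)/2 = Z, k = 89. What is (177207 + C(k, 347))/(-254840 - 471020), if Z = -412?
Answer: -178031/725860 ≈ -0.24527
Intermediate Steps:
C(J, o) = 824 (C(J, o) = -2*(-412) = 824)
(177207 + C(k, 347))/(-254840 - 471020) = (177207 + 824)/(-254840 - 471020) = 178031/(-725860) = 178031*(-1/725860) = -178031/725860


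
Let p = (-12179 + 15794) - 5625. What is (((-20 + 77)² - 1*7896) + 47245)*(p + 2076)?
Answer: 2811468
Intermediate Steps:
p = -2010 (p = 3615 - 5625 = -2010)
(((-20 + 77)² - 1*7896) + 47245)*(p + 2076) = (((-20 + 77)² - 1*7896) + 47245)*(-2010 + 2076) = ((57² - 7896) + 47245)*66 = ((3249 - 7896) + 47245)*66 = (-4647 + 47245)*66 = 42598*66 = 2811468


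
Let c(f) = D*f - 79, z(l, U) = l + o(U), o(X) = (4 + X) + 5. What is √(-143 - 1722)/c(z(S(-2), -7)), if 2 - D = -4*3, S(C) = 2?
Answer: -I*√1865/23 ≈ -1.8776*I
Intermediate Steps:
D = 14 (D = 2 - (-4)*3 = 2 - 1*(-12) = 2 + 12 = 14)
o(X) = 9 + X
z(l, U) = 9 + U + l (z(l, U) = l + (9 + U) = 9 + U + l)
c(f) = -79 + 14*f (c(f) = 14*f - 79 = -79 + 14*f)
√(-143 - 1722)/c(z(S(-2), -7)) = √(-143 - 1722)/(-79 + 14*(9 - 7 + 2)) = √(-1865)/(-79 + 14*4) = (I*√1865)/(-79 + 56) = (I*√1865)/(-23) = (I*√1865)*(-1/23) = -I*√1865/23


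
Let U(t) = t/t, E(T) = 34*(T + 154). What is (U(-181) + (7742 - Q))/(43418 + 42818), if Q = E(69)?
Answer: 161/86236 ≈ 0.0018670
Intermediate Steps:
E(T) = 5236 + 34*T (E(T) = 34*(154 + T) = 5236 + 34*T)
Q = 7582 (Q = 5236 + 34*69 = 5236 + 2346 = 7582)
U(t) = 1
(U(-181) + (7742 - Q))/(43418 + 42818) = (1 + (7742 - 1*7582))/(43418 + 42818) = (1 + (7742 - 7582))/86236 = (1 + 160)*(1/86236) = 161*(1/86236) = 161/86236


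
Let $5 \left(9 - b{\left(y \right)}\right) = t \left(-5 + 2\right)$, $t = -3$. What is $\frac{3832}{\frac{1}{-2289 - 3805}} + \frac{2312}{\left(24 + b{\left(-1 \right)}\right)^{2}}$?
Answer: $- \frac{71037409511}{3042} \approx -2.3352 \cdot 10^{7}$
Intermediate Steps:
$b{\left(y \right)} = \frac{36}{5}$ ($b{\left(y \right)} = 9 - \frac{\left(-3\right) \left(-5 + 2\right)}{5} = 9 - \frac{\left(-3\right) \left(-3\right)}{5} = 9 - \frac{9}{5} = \frac{36}{5}$)
$\frac{3832}{\frac{1}{-2289 - 3805}} + \frac{2312}{\left(24 + b{\left(-1 \right)}\right)^{2}} = \frac{3832}{\frac{1}{-2289 - 3805}} + \frac{2312}{\left(24 + \frac{36}{5}\right)^{2}} = \frac{3832}{\frac{1}{-6094}} + \frac{2312}{\left(\frac{156}{5}\right)^{2}} = \frac{3832}{- \frac{1}{6094}} + \frac{2312}{\frac{24336}{25}} = 3832 \left(-6094\right) + 2312 \cdot \frac{25}{24336} = -23352208 + \frac{7225}{3042} = - \frac{71037409511}{3042}$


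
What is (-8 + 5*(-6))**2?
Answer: 1444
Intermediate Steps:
(-8 + 5*(-6))**2 = (-8 - 30)**2 = (-38)**2 = 1444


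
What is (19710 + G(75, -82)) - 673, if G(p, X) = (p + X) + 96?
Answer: 19126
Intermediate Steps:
G(p, X) = 96 + X + p (G(p, X) = (X + p) + 96 = 96 + X + p)
(19710 + G(75, -82)) - 673 = (19710 + (96 - 82 + 75)) - 673 = (19710 + 89) - 673 = 19799 - 673 = 19126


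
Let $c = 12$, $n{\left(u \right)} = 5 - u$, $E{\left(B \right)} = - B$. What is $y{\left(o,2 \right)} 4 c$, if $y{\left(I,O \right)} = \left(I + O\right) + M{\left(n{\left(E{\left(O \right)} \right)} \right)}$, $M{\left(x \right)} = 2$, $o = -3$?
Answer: $48$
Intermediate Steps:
$y{\left(I,O \right)} = 2 + I + O$ ($y{\left(I,O \right)} = \left(I + O\right) + 2 = 2 + I + O$)
$y{\left(o,2 \right)} 4 c = \left(2 - 3 + 2\right) 4 \cdot 12 = 1 \cdot 4 \cdot 12 = 4 \cdot 12 = 48$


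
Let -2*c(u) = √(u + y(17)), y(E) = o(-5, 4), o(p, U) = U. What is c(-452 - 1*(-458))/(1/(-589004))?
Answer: 294502*√10 ≈ 9.3130e+5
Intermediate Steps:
y(E) = 4
c(u) = -√(4 + u)/2 (c(u) = -√(u + 4)/2 = -√(4 + u)/2)
c(-452 - 1*(-458))/(1/(-589004)) = (-√(4 + (-452 - 1*(-458)))/2)/(1/(-589004)) = (-√(4 + (-452 + 458))/2)/(-1/589004) = -√(4 + 6)/2*(-589004) = -√10/2*(-589004) = 294502*√10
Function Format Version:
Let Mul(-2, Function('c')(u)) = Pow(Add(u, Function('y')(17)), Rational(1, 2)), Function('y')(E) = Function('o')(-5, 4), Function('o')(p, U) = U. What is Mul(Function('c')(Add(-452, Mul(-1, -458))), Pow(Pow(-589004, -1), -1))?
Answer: Mul(294502, Pow(10, Rational(1, 2))) ≈ 9.3130e+5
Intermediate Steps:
Function('y')(E) = 4
Function('c')(u) = Mul(Rational(-1, 2), Pow(Add(4, u), Rational(1, 2))) (Function('c')(u) = Mul(Rational(-1, 2), Pow(Add(u, 4), Rational(1, 2))) = Mul(Rational(-1, 2), Pow(Add(4, u), Rational(1, 2))))
Mul(Function('c')(Add(-452, Mul(-1, -458))), Pow(Pow(-589004, -1), -1)) = Mul(Mul(Rational(-1, 2), Pow(Add(4, Add(-452, Mul(-1, -458))), Rational(1, 2))), Pow(Pow(-589004, -1), -1)) = Mul(Mul(Rational(-1, 2), Pow(Add(4, Add(-452, 458)), Rational(1, 2))), Pow(Rational(-1, 589004), -1)) = Mul(Mul(Rational(-1, 2), Pow(Add(4, 6), Rational(1, 2))), -589004) = Mul(Mul(Rational(-1, 2), Pow(10, Rational(1, 2))), -589004) = Mul(294502, Pow(10, Rational(1, 2)))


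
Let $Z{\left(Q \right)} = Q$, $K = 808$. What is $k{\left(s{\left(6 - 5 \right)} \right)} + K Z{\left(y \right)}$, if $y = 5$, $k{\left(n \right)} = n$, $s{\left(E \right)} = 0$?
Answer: $4040$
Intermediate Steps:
$k{\left(s{\left(6 - 5 \right)} \right)} + K Z{\left(y \right)} = 0 + 808 \cdot 5 = 0 + 4040 = 4040$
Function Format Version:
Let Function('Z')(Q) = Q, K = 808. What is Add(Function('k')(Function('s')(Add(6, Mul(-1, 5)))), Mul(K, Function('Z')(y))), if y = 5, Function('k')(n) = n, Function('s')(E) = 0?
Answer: 4040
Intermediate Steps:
Add(Function('k')(Function('s')(Add(6, Mul(-1, 5)))), Mul(K, Function('Z')(y))) = Add(0, Mul(808, 5)) = Add(0, 4040) = 4040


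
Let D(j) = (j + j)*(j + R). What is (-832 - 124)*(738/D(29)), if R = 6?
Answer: -352764/1015 ≈ -347.55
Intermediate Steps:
D(j) = 2*j*(6 + j) (D(j) = (j + j)*(j + 6) = (2*j)*(6 + j) = 2*j*(6 + j))
(-832 - 124)*(738/D(29)) = (-832 - 124)*(738/((2*29*(6 + 29)))) = -705528/(2*29*35) = -705528/2030 = -956*369/1015 = -352764/1015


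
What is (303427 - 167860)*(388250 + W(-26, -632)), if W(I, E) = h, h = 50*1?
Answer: 52640666100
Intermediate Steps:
h = 50
W(I, E) = 50
(303427 - 167860)*(388250 + W(-26, -632)) = (303427 - 167860)*(388250 + 50) = 135567*388300 = 52640666100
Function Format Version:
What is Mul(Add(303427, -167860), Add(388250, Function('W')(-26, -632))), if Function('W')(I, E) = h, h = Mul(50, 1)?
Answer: 52640666100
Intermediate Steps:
h = 50
Function('W')(I, E) = 50
Mul(Add(303427, -167860), Add(388250, Function('W')(-26, -632))) = Mul(Add(303427, -167860), Add(388250, 50)) = Mul(135567, 388300) = 52640666100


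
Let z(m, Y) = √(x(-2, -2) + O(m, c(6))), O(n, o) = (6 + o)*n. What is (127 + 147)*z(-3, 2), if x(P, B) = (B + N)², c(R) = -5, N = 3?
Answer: 274*I*√2 ≈ 387.49*I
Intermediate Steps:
O(n, o) = n*(6 + o)
x(P, B) = (3 + B)² (x(P, B) = (B + 3)² = (3 + B)²)
z(m, Y) = √(1 + m) (z(m, Y) = √((3 - 2)² + m*(6 - 5)) = √(1² + m*1) = √(1 + m))
(127 + 147)*z(-3, 2) = (127 + 147)*√(1 - 3) = 274*√(-2) = 274*(I*√2) = 274*I*√2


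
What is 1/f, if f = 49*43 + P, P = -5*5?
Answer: 1/2082 ≈ 0.00048031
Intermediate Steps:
P = -25
f = 2082 (f = 49*43 - 25 = 2107 - 25 = 2082)
1/f = 1/2082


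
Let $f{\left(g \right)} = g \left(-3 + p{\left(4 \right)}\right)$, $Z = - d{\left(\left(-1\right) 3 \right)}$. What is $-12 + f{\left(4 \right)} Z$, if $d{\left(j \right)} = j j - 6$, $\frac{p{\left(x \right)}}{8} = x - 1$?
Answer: $-264$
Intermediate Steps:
$p{\left(x \right)} = -8 + 8 x$ ($p{\left(x \right)} = 8 \left(x - 1\right) = 8 \left(-1 + x\right) = -8 + 8 x$)
$d{\left(j \right)} = -6 + j^{2}$ ($d{\left(j \right)} = j^{2} - 6 = -6 + j^{2}$)
$Z = -3$ ($Z = - (-6 + \left(\left(-1\right) 3\right)^{2}) = - (-6 + \left(-3\right)^{2}) = - (-6 + 9) = \left(-1\right) 3 = -3$)
$f{\left(g \right)} = 21 g$ ($f{\left(g \right)} = g \left(-3 + \left(-8 + 8 \cdot 4\right)\right) = g \left(-3 + \left(-8 + 32\right)\right) = g \left(-3 + 24\right) = g 21 = 21 g$)
$-12 + f{\left(4 \right)} Z = -12 + 21 \cdot 4 \left(-3\right) = -12 + 84 \left(-3\right) = -12 - 252 = -264$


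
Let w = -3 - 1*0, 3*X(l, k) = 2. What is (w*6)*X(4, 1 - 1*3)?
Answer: -12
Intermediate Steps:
X(l, k) = 2/3 (X(l, k) = (1/3)*2 = 2/3)
w = -3 (w = -3 + 0 = -3)
(w*6)*X(4, 1 - 1*3) = -3*6*(2/3) = -18*2/3 = -12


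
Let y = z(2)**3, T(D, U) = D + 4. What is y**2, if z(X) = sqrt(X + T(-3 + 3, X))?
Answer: 216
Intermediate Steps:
T(D, U) = 4 + D
z(X) = sqrt(4 + X) (z(X) = sqrt(X + (4 + (-3 + 3))) = sqrt(X + (4 + 0)) = sqrt(X + 4) = sqrt(4 + X))
y = 6*sqrt(6) (y = (sqrt(4 + 2))**3 = (sqrt(6))**3 = 6*sqrt(6) ≈ 14.697)
y**2 = (6*sqrt(6))**2 = 216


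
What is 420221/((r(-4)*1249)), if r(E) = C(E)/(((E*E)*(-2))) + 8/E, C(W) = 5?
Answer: -13447072/86181 ≈ -156.03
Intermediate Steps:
r(E) = 8/E - 5/(2*E²) (r(E) = 5/(((E*E)*(-2))) + 8/E = 5/((E²*(-2))) + 8/E = 5/((-2*E²)) + 8/E = 5*(-1/(2*E²)) + 8/E = -5/(2*E²) + 8/E = 8/E - 5/(2*E²))
420221/((r(-4)*1249)) = 420221/((((½)*(-5 + 16*(-4))/(-4)²)*1249)) = 420221/((((½)*(1/16)*(-5 - 64))*1249)) = 420221/((((½)*(1/16)*(-69))*1249)) = 420221/((-69/32*1249)) = 420221/(-86181/32) = 420221*(-32/86181) = -13447072/86181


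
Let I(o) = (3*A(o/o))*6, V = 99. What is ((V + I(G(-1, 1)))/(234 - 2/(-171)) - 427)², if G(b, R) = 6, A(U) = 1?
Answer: 291276515580625/1601280256 ≈ 1.8190e+5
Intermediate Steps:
I(o) = 18 (I(o) = (3*1)*6 = 3*6 = 18)
((V + I(G(-1, 1)))/(234 - 2/(-171)) - 427)² = ((99 + 18)/(234 - 2/(-171)) - 427)² = (117/(234 - 2*(-1/171)) - 427)² = (117/(234 + 2/171) - 427)² = (117/(40016/171) - 427)² = (117*(171/40016) - 427)² = (20007/40016 - 427)² = (-17066825/40016)² = 291276515580625/1601280256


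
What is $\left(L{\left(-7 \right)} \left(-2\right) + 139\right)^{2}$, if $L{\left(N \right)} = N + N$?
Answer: $27889$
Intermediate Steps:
$L{\left(N \right)} = 2 N$
$\left(L{\left(-7 \right)} \left(-2\right) + 139\right)^{2} = \left(2 \left(-7\right) \left(-2\right) + 139\right)^{2} = \left(\left(-14\right) \left(-2\right) + 139\right)^{2} = \left(28 + 139\right)^{2} = 167^{2} = 27889$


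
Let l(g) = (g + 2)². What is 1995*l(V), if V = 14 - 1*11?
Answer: 49875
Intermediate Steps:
V = 3 (V = 14 - 11 = 3)
l(g) = (2 + g)²
1995*l(V) = 1995*(2 + 3)² = 1995*5² = 1995*25 = 49875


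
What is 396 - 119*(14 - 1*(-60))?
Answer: -8410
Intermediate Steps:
396 - 119*(14 - 1*(-60)) = 396 - 119*(14 + 60) = 396 - 119*74 = 396 - 8806 = -8410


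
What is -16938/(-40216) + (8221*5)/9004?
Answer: 112849277/22631554 ≈ 4.9864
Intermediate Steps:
-16938/(-40216) + (8221*5)/9004 = -16938*(-1/40216) + 41105*(1/9004) = 8469/20108 + 41105/9004 = 112849277/22631554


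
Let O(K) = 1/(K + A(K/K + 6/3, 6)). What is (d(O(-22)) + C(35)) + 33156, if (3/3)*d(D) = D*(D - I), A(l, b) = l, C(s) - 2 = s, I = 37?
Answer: 11983377/361 ≈ 33195.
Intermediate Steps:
C(s) = 2 + s
O(K) = 1/(3 + K) (O(K) = 1/(K + (K/K + 6/3)) = 1/(K + (1 + 6*(1/3))) = 1/(K + (1 + 2)) = 1/(K + 3) = 1/(3 + K))
d(D) = D*(-37 + D) (d(D) = D*(D - 1*37) = D*(D - 37) = D*(-37 + D))
(d(O(-22)) + C(35)) + 33156 = ((-37 + 1/(3 - 22))/(3 - 22) + (2 + 35)) + 33156 = ((-37 + 1/(-19))/(-19) + 37) + 33156 = (-(-37 - 1/19)/19 + 37) + 33156 = (-1/19*(-704/19) + 37) + 33156 = (704/361 + 37) + 33156 = 14061/361 + 33156 = 11983377/361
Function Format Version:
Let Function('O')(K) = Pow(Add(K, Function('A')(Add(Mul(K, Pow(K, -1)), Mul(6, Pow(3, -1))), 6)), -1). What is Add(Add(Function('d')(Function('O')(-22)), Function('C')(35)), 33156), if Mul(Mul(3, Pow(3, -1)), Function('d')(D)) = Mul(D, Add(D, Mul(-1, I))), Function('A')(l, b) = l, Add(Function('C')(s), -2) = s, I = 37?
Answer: Rational(11983377, 361) ≈ 33195.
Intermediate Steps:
Function('C')(s) = Add(2, s)
Function('O')(K) = Pow(Add(3, K), -1) (Function('O')(K) = Pow(Add(K, Add(Mul(K, Pow(K, -1)), Mul(6, Pow(3, -1)))), -1) = Pow(Add(K, Add(1, Mul(6, Rational(1, 3)))), -1) = Pow(Add(K, Add(1, 2)), -1) = Pow(Add(K, 3), -1) = Pow(Add(3, K), -1))
Function('d')(D) = Mul(D, Add(-37, D)) (Function('d')(D) = Mul(D, Add(D, Mul(-1, 37))) = Mul(D, Add(D, -37)) = Mul(D, Add(-37, D)))
Add(Add(Function('d')(Function('O')(-22)), Function('C')(35)), 33156) = Add(Add(Mul(Pow(Add(3, -22), -1), Add(-37, Pow(Add(3, -22), -1))), Add(2, 35)), 33156) = Add(Add(Mul(Pow(-19, -1), Add(-37, Pow(-19, -1))), 37), 33156) = Add(Add(Mul(Rational(-1, 19), Add(-37, Rational(-1, 19))), 37), 33156) = Add(Add(Mul(Rational(-1, 19), Rational(-704, 19)), 37), 33156) = Add(Add(Rational(704, 361), 37), 33156) = Add(Rational(14061, 361), 33156) = Rational(11983377, 361)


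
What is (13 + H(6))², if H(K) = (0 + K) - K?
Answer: 169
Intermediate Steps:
H(K) = 0 (H(K) = K - K = 0)
(13 + H(6))² = (13 + 0)² = 13² = 169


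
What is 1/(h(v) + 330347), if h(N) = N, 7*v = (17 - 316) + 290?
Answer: 7/2312420 ≈ 3.0271e-6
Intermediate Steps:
v = -9/7 (v = ((17 - 316) + 290)/7 = (-299 + 290)/7 = (1/7)*(-9) = -9/7 ≈ -1.2857)
1/(h(v) + 330347) = 1/(-9/7 + 330347) = 1/(2312420/7) = 7/2312420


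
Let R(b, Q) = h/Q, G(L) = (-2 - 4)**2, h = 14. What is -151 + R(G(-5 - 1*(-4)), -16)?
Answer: -1215/8 ≈ -151.88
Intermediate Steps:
G(L) = 36 (G(L) = (-6)**2 = 36)
R(b, Q) = 14/Q
-151 + R(G(-5 - 1*(-4)), -16) = -151 + 14/(-16) = -151 + 14*(-1/16) = -151 - 7/8 = -1215/8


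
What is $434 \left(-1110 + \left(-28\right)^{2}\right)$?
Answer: $-141484$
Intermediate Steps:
$434 \left(-1110 + \left(-28\right)^{2}\right) = 434 \left(-1110 + 784\right) = 434 \left(-326\right) = -141484$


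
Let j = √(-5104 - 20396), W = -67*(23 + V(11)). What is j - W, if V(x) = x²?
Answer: 9648 + 10*I*√255 ≈ 9648.0 + 159.69*I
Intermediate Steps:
W = -9648 (W = -67*(23 + 11²) = -67*(23 + 121) = -67*144 = -9648)
j = 10*I*√255 (j = √(-25500) = 10*I*√255 ≈ 159.69*I)
j - W = 10*I*√255 - 1*(-9648) = 10*I*√255 + 9648 = 9648 + 10*I*√255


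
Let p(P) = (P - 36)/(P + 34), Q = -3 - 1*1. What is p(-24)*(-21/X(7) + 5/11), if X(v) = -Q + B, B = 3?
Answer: 168/11 ≈ 15.273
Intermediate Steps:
Q = -4 (Q = -3 - 1 = -4)
p(P) = (-36 + P)/(34 + P)
X(v) = 7 (X(v) = -1*(-4) + 3 = 4 + 3 = 7)
p(-24)*(-21/X(7) + 5/11) = ((-36 - 24)/(34 - 24))*(-21/7 + 5/11) = (-60/10)*(-21*⅐ + 5*(1/11)) = ((⅒)*(-60))*(-3 + 5/11) = -6*(-28/11) = 168/11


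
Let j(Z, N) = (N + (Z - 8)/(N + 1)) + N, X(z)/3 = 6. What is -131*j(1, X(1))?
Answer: -88687/19 ≈ -4667.7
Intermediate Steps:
X(z) = 18 (X(z) = 3*6 = 18)
j(Z, N) = 2*N + (-8 + Z)/(1 + N) (j(Z, N) = (N + (-8 + Z)/(1 + N)) + N = 2*N + (-8 + Z)/(1 + N))
-131*j(1, X(1)) = -131*(-8 + 1 + 2*18 + 2*18²)/(1 + 18) = -131*(-8 + 1 + 36 + 2*324)/19 = -131*(-8 + 1 + 36 + 648)/19 = -131*677/19 = -88687/19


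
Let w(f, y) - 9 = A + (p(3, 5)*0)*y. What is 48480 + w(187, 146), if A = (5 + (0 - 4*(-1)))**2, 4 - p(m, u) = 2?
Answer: 48570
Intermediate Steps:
p(m, u) = 2 (p(m, u) = 4 - 1*2 = 4 - 2 = 2)
A = 81 (A = (5 + (0 + 4))**2 = (5 + 4)**2 = 9**2 = 81)
w(f, y) = 90 (w(f, y) = 9 + (81 + (2*0)*y) = 9 + (81 + 0*y) = 9 + (81 + 0) = 9 + 81 = 90)
48480 + w(187, 146) = 48480 + 90 = 48570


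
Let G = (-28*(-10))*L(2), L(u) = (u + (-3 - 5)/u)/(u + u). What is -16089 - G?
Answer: -15949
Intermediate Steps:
L(u) = (u - 8/u)/(2*u) (L(u) = (u - 8/u)/((2*u)) = (u - 8/u)*(1/(2*u)) = (u - 8/u)/(2*u))
G = -140 (G = (-28*(-10))*(1/2 - 4/2**2) = 280*(1/2 - 4*1/4) = 280*(1/2 - 1) = 280*(-1/2) = -140)
-16089 - G = -16089 - 1*(-140) = -16089 + 140 = -15949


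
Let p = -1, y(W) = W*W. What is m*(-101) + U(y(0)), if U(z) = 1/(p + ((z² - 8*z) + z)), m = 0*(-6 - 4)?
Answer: -1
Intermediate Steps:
y(W) = W²
m = 0 (m = 0*(-10) = 0)
U(z) = 1/(-1 + z² - 7*z) (U(z) = 1/(-1 + ((z² - 8*z) + z)) = 1/(-1 + (z² - 7*z)) = 1/(-1 + z² - 7*z))
m*(-101) + U(y(0)) = 0*(-101) + 1/(-1 + (0²)² - 7*0²) = 0 + 1/(-1 + 0² - 7*0) = 0 + 1/(-1 + 0 + 0) = 0 + 1/(-1) = 0 - 1 = -1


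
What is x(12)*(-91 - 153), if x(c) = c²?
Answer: -35136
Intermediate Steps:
x(12)*(-91 - 153) = 12²*(-91 - 153) = 144*(-244) = -35136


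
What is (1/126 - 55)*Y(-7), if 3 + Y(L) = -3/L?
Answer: 6929/49 ≈ 141.41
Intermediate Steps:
Y(L) = -3 - 3/L
(1/126 - 55)*Y(-7) = (1/126 - 55)*(-3 - 3/(-7)) = (1/126 - 55)*(-3 - 3*(-1/7)) = -6929*(-3 + 3/7)/126 = -6929/126*(-18/7) = 6929/49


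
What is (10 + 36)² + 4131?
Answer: 6247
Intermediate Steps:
(10 + 36)² + 4131 = 46² + 4131 = 2116 + 4131 = 6247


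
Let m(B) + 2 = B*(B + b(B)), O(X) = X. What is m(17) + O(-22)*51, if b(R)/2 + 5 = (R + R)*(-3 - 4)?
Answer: -9097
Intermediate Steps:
b(R) = -10 - 28*R (b(R) = -10 + 2*((R + R)*(-3 - 4)) = -10 + 2*((2*R)*(-7)) = -10 + 2*(-14*R) = -10 - 28*R)
m(B) = -2 + B*(-10 - 27*B) (m(B) = -2 + B*(B + (-10 - 28*B)) = -2 + B*(-10 - 27*B))
m(17) + O(-22)*51 = (-2 - 27*17² - 10*17) - 22*51 = (-2 - 27*289 - 170) - 1122 = (-2 - 7803 - 170) - 1122 = -7975 - 1122 = -9097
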